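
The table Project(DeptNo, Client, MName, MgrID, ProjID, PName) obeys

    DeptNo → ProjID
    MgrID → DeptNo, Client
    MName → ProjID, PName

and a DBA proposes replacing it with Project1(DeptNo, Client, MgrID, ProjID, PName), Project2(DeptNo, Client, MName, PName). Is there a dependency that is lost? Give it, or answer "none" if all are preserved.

MName → ProjID, PName

Check MName → ProjID, PName: no single fragment contains all of {MName, ProjID, PName}, and the restricted closure of {MName} across the fragments never reaches {ProjID, PName}.
DeptNo → ProjID is preserved.
MgrID → DeptNo, Client is preserved.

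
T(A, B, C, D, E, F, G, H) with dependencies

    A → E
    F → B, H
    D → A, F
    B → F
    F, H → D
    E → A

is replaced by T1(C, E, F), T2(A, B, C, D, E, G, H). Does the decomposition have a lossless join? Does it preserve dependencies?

Lossless test: (C, E)⁺ = {A, C, E}, which is a superkey of neither fragment — lossy.
Dependency preservation: the restricted closure of {F} across the fragments never reaches {B, H}, so F → B, H cannot be enforced without a join — not preserved.

lossy and not dependency-preserving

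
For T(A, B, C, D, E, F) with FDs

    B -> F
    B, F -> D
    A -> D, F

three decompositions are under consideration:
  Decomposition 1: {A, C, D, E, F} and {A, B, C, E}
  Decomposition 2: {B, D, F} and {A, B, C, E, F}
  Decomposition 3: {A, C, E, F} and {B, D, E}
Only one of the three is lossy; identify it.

Decomposition 3

Decomposition 1: common = {A, C, E}, closure = {A, C, D, E, F} → lossless.
Decomposition 2: common = {B, F}, closure = {B, D, F} → lossless.
Decomposition 3: common = {E}, closure = {E} → lossy.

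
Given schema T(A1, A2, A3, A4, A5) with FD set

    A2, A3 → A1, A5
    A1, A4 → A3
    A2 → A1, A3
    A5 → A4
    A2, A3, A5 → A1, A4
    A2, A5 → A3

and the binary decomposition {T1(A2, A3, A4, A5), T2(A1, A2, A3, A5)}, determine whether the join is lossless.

Common attributes: T1 ∩ T2 = {A2, A3, A5}.
Closure of {A2, A3, A5}: A2, A3 → A1, A5 applies, adding A1; A5 → A4 applies, adding A4. So (A2, A3, A5)⁺ = {A1, A2, A3, A4, A5}.
This closure contains every attribute of T1, so T1 ∩ T2 → T1. The join is lossless.

Yes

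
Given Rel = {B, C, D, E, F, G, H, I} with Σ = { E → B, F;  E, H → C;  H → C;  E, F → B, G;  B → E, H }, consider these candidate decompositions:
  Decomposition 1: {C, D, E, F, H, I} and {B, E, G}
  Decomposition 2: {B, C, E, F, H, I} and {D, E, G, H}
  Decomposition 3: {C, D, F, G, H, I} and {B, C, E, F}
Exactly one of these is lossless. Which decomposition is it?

Decomposition 1

Decomposition 1: common = {E}, closure = {B, C, E, F, G, H} → lossless.
Decomposition 2: common = {E, H}, closure = {B, C, E, F, G, H} → lossy.
Decomposition 3: common = {C, F}, closure = {C, F} → lossy.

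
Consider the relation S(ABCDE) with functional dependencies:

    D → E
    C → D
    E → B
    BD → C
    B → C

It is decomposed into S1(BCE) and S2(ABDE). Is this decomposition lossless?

Yes

Common attributes: S1 ∩ S2 = {BE}.
Closure of {BE}: B → C applies, adding C; C → D applies, adding D. So (BE)⁺ = {BCDE}.
This closure contains every attribute of S1, so S1 ∩ S2 → S1. The join is lossless.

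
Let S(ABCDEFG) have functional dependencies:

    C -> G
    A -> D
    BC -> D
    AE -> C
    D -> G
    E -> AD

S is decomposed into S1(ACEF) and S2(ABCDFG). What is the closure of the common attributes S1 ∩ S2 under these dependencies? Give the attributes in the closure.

S1 ∩ S2 = {ACF}.
C → G applies, adding G
A → D applies, adding D
Closure: {ACDFG}.

ACDFG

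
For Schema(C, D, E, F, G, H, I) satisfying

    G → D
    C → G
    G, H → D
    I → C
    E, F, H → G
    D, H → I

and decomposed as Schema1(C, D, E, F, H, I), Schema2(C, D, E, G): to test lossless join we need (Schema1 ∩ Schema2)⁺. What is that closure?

Schema1 ∩ Schema2 = {C, D, E}.
C → G applies, adding G
Closure: {C, D, E, G}.

C, D, E, G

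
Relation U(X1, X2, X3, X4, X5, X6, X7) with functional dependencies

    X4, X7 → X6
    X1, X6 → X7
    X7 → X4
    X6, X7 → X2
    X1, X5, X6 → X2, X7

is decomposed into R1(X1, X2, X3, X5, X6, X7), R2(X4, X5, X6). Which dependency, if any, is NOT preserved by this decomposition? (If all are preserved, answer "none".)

Check X7 → X4: no single fragment contains all of {X4, X7}, and the restricted closure of {X7} across the fragments never reaches {X4}.
X4, X7 → X6 is preserved.
X1, X6 → X7 is preserved.
X6, X7 → X2 is preserved.
X1, X5, X6 → X2, X7 is preserved.

X7 → X4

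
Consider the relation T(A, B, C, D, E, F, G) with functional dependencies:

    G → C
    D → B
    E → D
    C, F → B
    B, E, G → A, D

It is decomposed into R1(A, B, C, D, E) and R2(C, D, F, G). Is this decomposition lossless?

No

Common attributes: R1 ∩ R2 = {C, D}.
Closure of {C, D}: D → B applies, adding B. So (C, D)⁺ = {B, C, D}.
The closure contains neither all of R1 = {A, B, C, D, E} nor all of R2 = {C, D, F, G}, so the common attributes are not a superkey of either fragment. The join is lossy.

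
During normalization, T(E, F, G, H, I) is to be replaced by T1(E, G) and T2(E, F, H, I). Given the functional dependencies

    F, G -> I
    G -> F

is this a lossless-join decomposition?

No

Common attributes: T1 ∩ T2 = {E}.
No dependency enlarges {E}, so (E)⁺ = {E}.
The closure contains neither all of T1 = {E, G} nor all of T2 = {E, F, H, I}, so the common attributes are not a superkey of either fragment. The join is lossy.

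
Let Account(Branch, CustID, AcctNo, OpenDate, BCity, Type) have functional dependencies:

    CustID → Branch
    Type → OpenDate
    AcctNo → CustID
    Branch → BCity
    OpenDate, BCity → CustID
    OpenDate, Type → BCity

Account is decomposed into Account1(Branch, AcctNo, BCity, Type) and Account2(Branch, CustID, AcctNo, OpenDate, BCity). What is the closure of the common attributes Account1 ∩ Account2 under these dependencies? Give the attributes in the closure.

Branch, CustID, AcctNo, BCity

Account1 ∩ Account2 = {Branch, AcctNo, BCity}.
AcctNo → CustID applies, adding CustID
Closure: {Branch, CustID, AcctNo, BCity}.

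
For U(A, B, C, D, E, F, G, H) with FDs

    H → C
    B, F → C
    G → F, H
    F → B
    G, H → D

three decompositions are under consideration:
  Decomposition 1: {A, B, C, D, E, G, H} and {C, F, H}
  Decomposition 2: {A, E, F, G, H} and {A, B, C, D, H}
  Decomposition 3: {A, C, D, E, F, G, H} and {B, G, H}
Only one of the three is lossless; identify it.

Decomposition 3

Decomposition 1: common = {C, H}, closure = {C, H} → lossy.
Decomposition 2: common = {A, H}, closure = {A, C, H} → lossy.
Decomposition 3: common = {G, H}, closure = {B, C, D, F, G, H} → lossless.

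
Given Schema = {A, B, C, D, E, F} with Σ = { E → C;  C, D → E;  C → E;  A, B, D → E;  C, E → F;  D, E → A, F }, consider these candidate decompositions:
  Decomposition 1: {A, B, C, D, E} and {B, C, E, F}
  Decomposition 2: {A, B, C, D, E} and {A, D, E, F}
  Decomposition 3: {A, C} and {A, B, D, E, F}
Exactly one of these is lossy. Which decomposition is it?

Decomposition 3

Decomposition 1: common = {B, C, E}, closure = {B, C, E, F} → lossless.
Decomposition 2: common = {A, D, E}, closure = {A, C, D, E, F} → lossless.
Decomposition 3: common = {A}, closure = {A} → lossy.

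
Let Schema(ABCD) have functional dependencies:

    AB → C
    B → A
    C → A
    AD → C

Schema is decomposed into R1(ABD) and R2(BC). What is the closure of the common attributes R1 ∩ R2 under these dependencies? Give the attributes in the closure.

R1 ∩ R2 = {B}.
B → A applies, adding A
AB → C applies, adding C
Closure: {ABC}.

ABC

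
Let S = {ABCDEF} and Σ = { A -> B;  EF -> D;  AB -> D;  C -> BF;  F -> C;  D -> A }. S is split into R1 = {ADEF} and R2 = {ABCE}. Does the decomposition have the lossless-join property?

No

Common attributes: R1 ∩ R2 = {AE}.
Closure of {AE}: A → B applies, adding B; AB → D applies, adding D. So (AE)⁺ = {ABDE}.
The closure contains neither all of R1 = {ADEF} nor all of R2 = {ABCE}, so the common attributes are not a superkey of either fragment. The join is lossy.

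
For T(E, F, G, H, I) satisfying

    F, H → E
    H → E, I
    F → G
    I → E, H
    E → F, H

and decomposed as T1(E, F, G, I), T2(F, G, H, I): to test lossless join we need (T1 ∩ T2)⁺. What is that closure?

T1 ∩ T2 = {F, G, I}.
I → E, H applies, adding E, H
Closure: {E, F, G, H, I}.

E, F, G, H, I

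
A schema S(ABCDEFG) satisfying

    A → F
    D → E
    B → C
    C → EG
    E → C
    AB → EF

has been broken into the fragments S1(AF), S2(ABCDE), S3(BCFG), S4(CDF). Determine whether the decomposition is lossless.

Chase test. Columns are ABCDEFG; row i has aⱼ where attribute j ∈ Si, else bᵢⱼ.
Initial tableau (one row per fragment):
  row 1: a1 b12 b13 b14 b15 a6 b17
  row 2: a1 a2 a3 a4 a5 b26 b27
  row 3: b31 a2 a3 b34 b35 a6 a7
  row 4: b41 b42 a3 a4 b45 a6 b47
Rows 1 and 2 agree on A; apply A→F and equate their F entries.
Rows 2 and 4 agree on D; apply D→E and equate their E entries.
Rows 2 and 3 agree on C; apply C→EG and equate their EG entries.
Rows 2 and 4 agree on C; apply C→EG and equate their EG entries.
Row 2 is now all distinguished symbols — the join is lossless.

Yes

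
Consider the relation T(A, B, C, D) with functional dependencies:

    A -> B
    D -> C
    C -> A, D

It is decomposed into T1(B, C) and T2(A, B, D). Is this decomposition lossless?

No

Common attributes: T1 ∩ T2 = {B}.
No dependency enlarges {B}, so (B)⁺ = {B}.
The closure contains neither all of T1 = {B, C} nor all of T2 = {A, B, D}, so the common attributes are not a superkey of either fragment. The join is lossy.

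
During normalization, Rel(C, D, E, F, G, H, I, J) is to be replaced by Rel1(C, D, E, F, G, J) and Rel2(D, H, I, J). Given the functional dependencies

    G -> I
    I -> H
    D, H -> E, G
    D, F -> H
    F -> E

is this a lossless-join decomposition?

Common attributes: Rel1 ∩ Rel2 = {D, J}.
No dependency enlarges {D, J}, so (D, J)⁺ = {D, J}.
The closure contains neither all of Rel1 = {C, D, E, F, G, J} nor all of Rel2 = {D, H, I, J}, so the common attributes are not a superkey of either fragment. The join is lossy.

No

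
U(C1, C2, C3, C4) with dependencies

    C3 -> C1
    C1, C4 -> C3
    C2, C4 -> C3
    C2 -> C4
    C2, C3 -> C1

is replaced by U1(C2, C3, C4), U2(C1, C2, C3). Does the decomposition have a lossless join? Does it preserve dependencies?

Lossless test: (C2, C3)⁺ = {C1, C2, C3, C4}, which contains all of one fragment — lossless.
Dependency preservation: the restricted closure of {C1, C4} across the fragments never reaches {C3}, so C1, C4 → C3 cannot be enforced without a join — not preserved.

lossless but not dependency-preserving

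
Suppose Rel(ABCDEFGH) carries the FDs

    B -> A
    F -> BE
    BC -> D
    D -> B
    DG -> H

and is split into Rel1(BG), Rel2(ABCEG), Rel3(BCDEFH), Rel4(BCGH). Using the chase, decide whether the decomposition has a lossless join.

No

Chase test. Columns are ABCDEFGH; row i has aⱼ where attribute j ∈ Reli, else bᵢⱼ.
Initial tableau (one row per fragment):
  row 1: b11 a2 b13 b14 b15 b16 a7 b18
  row 2: a1 a2 a3 b24 a5 b26 a7 b28
  row 3: b31 a2 a3 a4 a5 a6 b37 a8
  row 4: b41 a2 a3 b44 b45 b46 a7 a8
Rows 1 and 2 agree on B; apply B→A and equate their A entries.
Rows 1 and 3 agree on B; apply B→A and equate their A entries.
Rows 1 and 4 agree on B; apply B→A and equate their A entries.
Rows 2 and 3 agree on BC; apply BC→D and equate their D entries.
Rows 2 and 4 agree on BC; apply BC→D and equate their D entries.
Rows 2 and 4 agree on DG; apply DG→H and equate their H entries.
No row becomes fully distinguished — the join is lossy.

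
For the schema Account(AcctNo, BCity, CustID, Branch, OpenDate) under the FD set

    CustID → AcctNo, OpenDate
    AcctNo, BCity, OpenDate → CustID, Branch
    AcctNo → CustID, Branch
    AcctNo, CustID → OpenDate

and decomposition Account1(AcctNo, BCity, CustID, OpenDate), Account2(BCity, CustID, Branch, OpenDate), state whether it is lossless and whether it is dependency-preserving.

lossless and dependency-preserving

Lossless test: (BCity, CustID, OpenDate)⁺ = {AcctNo, BCity, CustID, Branch, OpenDate}, which contains all of one fragment — lossless.
Dependency preservation: AcctNo, BCity, OpenDate → CustID, Branch; AcctNo → CustID, Branch are not contained in any single fragment, but the restricted closure of each left-hand side across the fragments still reaches the right-hand side; the remaining FDs each lie inside some fragment. All dependencies are preserved.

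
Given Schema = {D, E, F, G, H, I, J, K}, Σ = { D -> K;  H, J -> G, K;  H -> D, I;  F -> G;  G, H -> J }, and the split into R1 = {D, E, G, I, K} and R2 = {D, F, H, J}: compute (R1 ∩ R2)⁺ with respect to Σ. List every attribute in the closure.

D, K

R1 ∩ R2 = {D}.
D → K applies, adding K
Closure: {D, K}.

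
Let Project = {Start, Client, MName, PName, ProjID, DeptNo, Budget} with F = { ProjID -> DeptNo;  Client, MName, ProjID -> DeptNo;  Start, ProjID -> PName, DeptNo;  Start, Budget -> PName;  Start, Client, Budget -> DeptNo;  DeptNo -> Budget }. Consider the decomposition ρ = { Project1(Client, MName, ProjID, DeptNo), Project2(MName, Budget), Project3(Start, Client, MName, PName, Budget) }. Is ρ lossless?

No

Chase test. Columns are Start, Client, MName, PName, ProjID, DeptNo, Budget; row i has aⱼ where attribute j ∈ Projecti, else bᵢⱼ.
Initial tableau (one row per fragment):
  row 1: b11 a2 a3 b14 a5 a6 b17
  row 2: b21 b22 a3 b24 b25 b26 a7
  row 3: a1 a2 a3 a4 b35 b36 a7
No row becomes fully distinguished — the join is lossy.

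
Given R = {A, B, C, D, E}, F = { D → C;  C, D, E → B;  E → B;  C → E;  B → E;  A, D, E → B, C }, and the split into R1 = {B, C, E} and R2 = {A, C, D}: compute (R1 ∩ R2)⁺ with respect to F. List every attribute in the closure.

B, C, E

R1 ∩ R2 = {C}.
C → E applies, adding E
E → B applies, adding B
Closure: {B, C, E}.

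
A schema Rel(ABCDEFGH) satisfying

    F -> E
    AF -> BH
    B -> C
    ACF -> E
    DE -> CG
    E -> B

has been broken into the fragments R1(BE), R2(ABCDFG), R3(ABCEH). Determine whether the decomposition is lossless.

Chase test. Columns are ABCDEFGH; row i has aⱼ where attribute j ∈ Ri, else bᵢⱼ.
Initial tableau (one row per fragment):
  row 1: b11 a2 b13 b14 a5 b16 b17 b18
  row 2: a1 a2 a3 a4 b25 a6 a7 b28
  row 3: a1 a2 a3 b34 a5 b36 b37 a8
Rows 1 and 2 agree on B; apply B→C and equate their C entries.
No row becomes fully distinguished — the join is lossy.

No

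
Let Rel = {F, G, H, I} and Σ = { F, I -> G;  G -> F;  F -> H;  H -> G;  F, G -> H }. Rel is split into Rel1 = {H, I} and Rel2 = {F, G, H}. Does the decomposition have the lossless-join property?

Common attributes: Rel1 ∩ Rel2 = {H}.
Closure of {H}: H → G applies, adding G; G → F applies, adding F. So (H)⁺ = {F, G, H}.
This closure contains every attribute of Rel2, so Rel1 ∩ Rel2 → Rel2. The join is lossless.

Yes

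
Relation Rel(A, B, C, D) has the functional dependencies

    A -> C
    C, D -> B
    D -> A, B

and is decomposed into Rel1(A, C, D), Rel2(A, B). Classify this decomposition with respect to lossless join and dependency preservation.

lossy and not dependency-preserving

Lossless test: (A)⁺ = {A, C}, which is a superkey of neither fragment — lossy.
Dependency preservation: the restricted closure of {C, D} across the fragments never reaches {B}, so C, D → B cannot be enforced without a join — not preserved.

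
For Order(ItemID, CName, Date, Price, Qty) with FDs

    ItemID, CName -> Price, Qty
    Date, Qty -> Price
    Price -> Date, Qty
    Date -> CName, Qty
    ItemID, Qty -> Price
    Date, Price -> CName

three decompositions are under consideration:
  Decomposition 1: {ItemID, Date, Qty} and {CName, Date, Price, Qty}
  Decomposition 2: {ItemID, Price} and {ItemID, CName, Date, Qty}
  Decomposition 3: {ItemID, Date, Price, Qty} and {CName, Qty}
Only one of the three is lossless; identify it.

Decomposition 1

Decomposition 1: common = {Date, Qty}, closure = {CName, Date, Price, Qty} → lossless.
Decomposition 2: common = {ItemID}, closure = {ItemID} → lossy.
Decomposition 3: common = {Qty}, closure = {Qty} → lossy.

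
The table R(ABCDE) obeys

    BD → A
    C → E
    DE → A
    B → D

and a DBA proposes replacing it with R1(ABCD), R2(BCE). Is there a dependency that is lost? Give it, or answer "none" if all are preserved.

DE → A

Check DE → A: no single fragment contains all of {ADE}, and the restricted closure of {DE} across the fragments never reaches {A}.
BD → A is preserved.
C → E is preserved.
B → D is preserved.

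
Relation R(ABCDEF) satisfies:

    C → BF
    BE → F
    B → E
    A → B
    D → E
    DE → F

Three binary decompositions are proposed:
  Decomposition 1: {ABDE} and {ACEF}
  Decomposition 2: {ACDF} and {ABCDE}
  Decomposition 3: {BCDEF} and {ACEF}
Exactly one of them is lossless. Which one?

Decomposition 2

Decomposition 1: common = {AE}, closure = {ABEF} → lossy.
Decomposition 2: common = {ACD}, closure = {ABCDEF} → lossless.
Decomposition 3: common = {CEF}, closure = {BCEF} → lossy.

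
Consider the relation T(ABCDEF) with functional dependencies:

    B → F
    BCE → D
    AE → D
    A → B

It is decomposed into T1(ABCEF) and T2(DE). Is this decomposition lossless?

No

Common attributes: T1 ∩ T2 = {E}.
No dependency enlarges {E}, so (E)⁺ = {E}.
The closure contains neither all of T1 = {ABCEF} nor all of T2 = {DE}, so the common attributes are not a superkey of either fragment. The join is lossy.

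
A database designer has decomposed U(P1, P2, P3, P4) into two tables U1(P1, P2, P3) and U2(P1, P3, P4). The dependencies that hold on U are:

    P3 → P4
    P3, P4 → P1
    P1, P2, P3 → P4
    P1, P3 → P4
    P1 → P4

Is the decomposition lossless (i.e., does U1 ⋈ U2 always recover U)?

Common attributes: U1 ∩ U2 = {P1, P3}.
Closure of {P1, P3}: P3 → P4 applies, adding P4. So (P1, P3)⁺ = {P1, P3, P4}.
This closure contains every attribute of U2, so U1 ∩ U2 → U2. The join is lossless.

Yes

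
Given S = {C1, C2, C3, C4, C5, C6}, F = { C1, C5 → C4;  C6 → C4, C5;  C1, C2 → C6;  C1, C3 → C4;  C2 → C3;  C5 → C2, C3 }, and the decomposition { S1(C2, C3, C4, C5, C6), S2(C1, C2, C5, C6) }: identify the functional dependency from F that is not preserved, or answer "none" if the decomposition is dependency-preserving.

Check C1, C3 → C4: no single fragment contains all of {C1, C3, C4}, and the restricted closure of {C1, C3} across the fragments never reaches {C4}.
C1, C5 → C4 is preserved.
C6 → C4, C5 is preserved.
C1, C2 → C6 is preserved.
C2 → C3 is preserved.
C5 → C2, C3 is preserved.

C1, C3 → C4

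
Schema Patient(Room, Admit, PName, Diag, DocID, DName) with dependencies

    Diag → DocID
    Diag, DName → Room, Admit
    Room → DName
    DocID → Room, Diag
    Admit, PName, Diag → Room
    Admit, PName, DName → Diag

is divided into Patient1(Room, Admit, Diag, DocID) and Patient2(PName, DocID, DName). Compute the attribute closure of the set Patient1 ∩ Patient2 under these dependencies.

Room, Admit, Diag, DocID, DName

Patient1 ∩ Patient2 = {DocID}.
DocID → Room, Diag applies, adding Room, Diag
Room → DName applies, adding DName
Diag, DName → Room, Admit applies, adding Admit
Closure: {Room, Admit, Diag, DocID, DName}.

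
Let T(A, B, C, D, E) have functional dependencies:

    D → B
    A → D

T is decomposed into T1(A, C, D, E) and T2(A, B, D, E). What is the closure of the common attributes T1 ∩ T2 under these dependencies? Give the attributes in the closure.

A, B, D, E

T1 ∩ T2 = {A, D, E}.
D → B applies, adding B
Closure: {A, B, D, E}.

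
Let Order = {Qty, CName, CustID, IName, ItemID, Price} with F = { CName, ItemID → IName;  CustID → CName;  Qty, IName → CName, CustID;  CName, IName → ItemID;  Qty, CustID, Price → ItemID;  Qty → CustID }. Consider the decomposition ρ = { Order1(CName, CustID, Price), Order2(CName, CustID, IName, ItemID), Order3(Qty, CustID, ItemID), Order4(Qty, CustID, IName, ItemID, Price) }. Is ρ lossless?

Chase test. Columns are Qty, CName, CustID, IName, ItemID, Price; row i has aⱼ where attribute j ∈ Orderi, else bᵢⱼ.
Initial tableau (one row per fragment):
  row 1: b11 a2 a3 b14 b15 a6
  row 2: b21 a2 a3 a4 a5 b26
  row 3: a1 b32 a3 b34 a5 b36
  row 4: a1 b42 a3 a4 a5 a6
Rows 1 and 3 agree on CustID; apply CustID→CName and equate their CName entries.
Rows 1 and 4 agree on CustID; apply CustID→CName and equate their CName entries.
Rows 2 and 3 agree on CName, ItemID; apply CName, ItemID→IName and equate their IName entries.
Row 4 is now all distinguished symbols — the join is lossless.

Yes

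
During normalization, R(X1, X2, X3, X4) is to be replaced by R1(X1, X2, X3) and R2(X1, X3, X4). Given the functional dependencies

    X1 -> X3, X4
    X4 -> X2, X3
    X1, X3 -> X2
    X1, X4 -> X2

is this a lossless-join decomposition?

Common attributes: R1 ∩ R2 = {X1, X3}.
Closure of {X1, X3}: X1 → X3, X4 applies, adding X4; X4 → X2, X3 applies, adding X2. So (X1, X3)⁺ = {X1, X2, X3, X4}.
This closure contains every attribute of R1, so R1 ∩ R2 → R1. The join is lossless.

Yes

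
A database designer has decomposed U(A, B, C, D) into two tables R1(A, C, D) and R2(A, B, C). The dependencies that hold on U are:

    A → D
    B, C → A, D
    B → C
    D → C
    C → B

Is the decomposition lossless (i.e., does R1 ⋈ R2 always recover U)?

Yes

Common attributes: R1 ∩ R2 = {A, C}.
Closure of {A, C}: A → D applies, adding D; C → B applies, adding B. So (A, C)⁺ = {A, B, C, D}.
This closure contains every attribute of R1, so R1 ∩ R2 → R1. The join is lossless.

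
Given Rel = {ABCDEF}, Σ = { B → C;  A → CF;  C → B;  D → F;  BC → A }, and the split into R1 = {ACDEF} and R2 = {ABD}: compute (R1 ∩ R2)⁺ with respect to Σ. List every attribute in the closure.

ABCDF

R1 ∩ R2 = {AD}.
A → CF applies, adding CF
C → B applies, adding B
Closure: {ABCDF}.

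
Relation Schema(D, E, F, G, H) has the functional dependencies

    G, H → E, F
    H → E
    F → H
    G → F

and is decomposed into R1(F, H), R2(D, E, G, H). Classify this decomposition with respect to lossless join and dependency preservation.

Lossless test: (H)⁺ = {E, H}, which is a superkey of neither fragment — lossy.
Dependency preservation: the restricted closure of {G, H} across the fragments never reaches {E, F}, so G, H → E, F cannot be enforced without a join — not preserved.

lossy and not dependency-preserving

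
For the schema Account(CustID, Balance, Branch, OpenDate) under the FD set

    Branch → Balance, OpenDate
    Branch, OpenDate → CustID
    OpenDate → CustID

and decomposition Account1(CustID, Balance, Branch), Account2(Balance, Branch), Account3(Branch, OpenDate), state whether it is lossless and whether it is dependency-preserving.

Lossless test (chase): Rows 1 and 2 agree on Branch; apply Branch→Balance, OpenDate and equate their Balance, OpenDate entries. Rows 1 and 3 agree on Branch; apply Branch→Balance, OpenDate and equate their Balance, OpenDate entries. Rows 1 and 2 agree on Branch, OpenDate; apply Branch, OpenDate→CustID and equate their CustID entries. Rows 1 and 3 agree on Branch, OpenDate; apply Branch, OpenDate→CustID and equate their CustID entries. Row 1 is now all distinguished symbols — the join is lossless.
Dependency preservation: the restricted closure of {OpenDate} across the fragments never reaches {CustID}, so OpenDate → CustID cannot be enforced without a join — not preserved.

lossless but not dependency-preserving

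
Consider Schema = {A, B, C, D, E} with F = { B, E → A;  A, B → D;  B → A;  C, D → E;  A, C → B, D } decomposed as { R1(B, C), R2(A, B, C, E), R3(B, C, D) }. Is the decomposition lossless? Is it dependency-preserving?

Lossless test (chase): Rows 1 and 2 agree on B; apply B→A and equate their A entries. Rows 1 and 3 agree on B; apply B→A and equate their A entries. Rows 1 and 2 agree on A, C; apply A, C→B, D and equate their B, D entries. Rows 1 and 3 agree on A, C; apply A, C→B, D and equate their B, D entries. Rows 1 and 2 agree on C, D; apply C, D→E and equate their E entries. Rows 1 and 3 agree on C, D; apply C, D→E and equate their E entries. Row 1 is now all distinguished symbols — the join is lossless.
Dependency preservation: the restricted closure of {C, D} across the fragments never reaches {E}, so C, D → E cannot be enforced without a join — not preserved.

lossless but not dependency-preserving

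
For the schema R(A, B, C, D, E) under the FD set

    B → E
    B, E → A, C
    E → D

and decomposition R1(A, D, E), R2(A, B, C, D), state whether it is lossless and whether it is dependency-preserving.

lossy and not dependency-preserving

Lossless test: (A, D)⁺ = {A, D}, which is a superkey of neither fragment — lossy.
Dependency preservation: the restricted closure of {B} across the fragments never reaches {E}, so B → E cannot be enforced without a join — not preserved.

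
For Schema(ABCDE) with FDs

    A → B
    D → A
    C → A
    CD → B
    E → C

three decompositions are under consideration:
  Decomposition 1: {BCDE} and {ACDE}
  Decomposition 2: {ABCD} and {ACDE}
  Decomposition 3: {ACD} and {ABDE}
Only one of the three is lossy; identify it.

Decomposition 1: common = {CDE}, closure = {ABCDE} → lossless.
Decomposition 2: common = {ACD}, closure = {ABCD} → lossless.
Decomposition 3: common = {AD}, closure = {ABD} → lossy.

Decomposition 3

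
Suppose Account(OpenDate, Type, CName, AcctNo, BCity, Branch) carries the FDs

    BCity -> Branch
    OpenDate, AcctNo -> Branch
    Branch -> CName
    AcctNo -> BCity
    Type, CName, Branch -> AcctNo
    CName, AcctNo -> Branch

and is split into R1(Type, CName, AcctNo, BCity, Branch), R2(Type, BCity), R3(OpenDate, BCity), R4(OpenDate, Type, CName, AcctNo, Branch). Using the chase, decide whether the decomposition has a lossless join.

Chase test. Columns are OpenDate, Type, CName, AcctNo, BCity, Branch; row i has aⱼ where attribute j ∈ Ri, else bᵢⱼ.
Initial tableau (one row per fragment):
  row 1: b11 a2 a3 a4 a5 a6
  row 2: b21 a2 b23 b24 a5 b26
  row 3: a1 b32 b33 b34 a5 b36
  row 4: a1 a2 a3 a4 b45 a6
Rows 1 and 2 agree on BCity; apply BCity→Branch and equate their Branch entries.
Rows 1 and 3 agree on BCity; apply BCity→Branch and equate their Branch entries.
Rows 1 and 2 agree on Branch; apply Branch→CName and equate their CName entries.
Rows 1 and 3 agree on Branch; apply Branch→CName and equate their CName entries.
Rows 1 and 4 agree on AcctNo; apply AcctNo→BCity and equate their BCity entries.
Rows 1 and 2 agree on Type, CName, Branch; apply Type, CName, Branch→AcctNo and equate their AcctNo entries.
Row 4 is now all distinguished symbols — the join is lossless.

Yes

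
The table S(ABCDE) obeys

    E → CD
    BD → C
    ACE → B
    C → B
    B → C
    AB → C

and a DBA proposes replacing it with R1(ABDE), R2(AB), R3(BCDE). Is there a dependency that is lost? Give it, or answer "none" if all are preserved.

E → CD lies within R3.
BD → C lies within R3.
ACE → B: restricted closure across fragments reaches B.
C → B lies within R3.
B → C lies within R3.
AB → C: restricted closure across fragments reaches C.
Every dependency is enforceable on the fragments, so the decomposition is dependency-preserving.

none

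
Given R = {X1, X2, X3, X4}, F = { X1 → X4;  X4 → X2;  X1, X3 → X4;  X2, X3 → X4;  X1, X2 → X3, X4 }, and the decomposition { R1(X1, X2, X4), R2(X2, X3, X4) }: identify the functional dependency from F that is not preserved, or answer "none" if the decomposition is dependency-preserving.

X1, X2 → X3, X4

Check X1, X2 → X3, X4: no single fragment contains all of {X1, X2, X3, X4}, and the restricted closure of {X1, X2} across the fragments never reaches {X3, X4}.
X1 → X4 is preserved.
X4 → X2 is preserved.
X1, X3 → X4 is preserved.
X2, X3 → X4 is preserved.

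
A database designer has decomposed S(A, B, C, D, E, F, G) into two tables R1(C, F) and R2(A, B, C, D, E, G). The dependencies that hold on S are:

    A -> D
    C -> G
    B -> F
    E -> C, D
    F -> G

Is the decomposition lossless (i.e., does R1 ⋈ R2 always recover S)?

Common attributes: R1 ∩ R2 = {C}.
Closure of {C}: C → G applies, adding G. So (C)⁺ = {C, G}.
The closure contains neither all of R1 = {C, F} nor all of R2 = {A, B, C, D, E, G}, so the common attributes are not a superkey of either fragment. The join is lossy.

No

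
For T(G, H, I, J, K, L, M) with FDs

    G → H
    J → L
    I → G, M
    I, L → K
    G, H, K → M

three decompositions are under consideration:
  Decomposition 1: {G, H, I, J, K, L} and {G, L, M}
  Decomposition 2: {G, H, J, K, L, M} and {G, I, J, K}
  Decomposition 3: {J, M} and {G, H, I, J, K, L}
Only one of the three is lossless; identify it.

Decomposition 1: common = {G, L}, closure = {G, H, L} → lossy.
Decomposition 2: common = {G, J, K}, closure = {G, H, J, K, L, M} → lossless.
Decomposition 3: common = {J}, closure = {J, L} → lossy.

Decomposition 2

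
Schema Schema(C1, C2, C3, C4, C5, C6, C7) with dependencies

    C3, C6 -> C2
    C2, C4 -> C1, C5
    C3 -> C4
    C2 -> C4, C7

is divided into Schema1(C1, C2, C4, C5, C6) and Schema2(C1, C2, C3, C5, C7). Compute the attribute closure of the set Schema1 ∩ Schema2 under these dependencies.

Schema1 ∩ Schema2 = {C1, C2, C5}.
C2 → C4, C7 applies, adding C4, C7
Closure: {C1, C2, C4, C5, C7}.

C1, C2, C4, C5, C7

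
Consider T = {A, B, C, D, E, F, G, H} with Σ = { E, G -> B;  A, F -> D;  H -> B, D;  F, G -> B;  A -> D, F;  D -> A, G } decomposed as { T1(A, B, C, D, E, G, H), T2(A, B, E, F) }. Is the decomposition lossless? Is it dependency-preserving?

Lossless test: (A, B, E)⁺ = {A, B, D, E, F, G}, which contains all of one fragment — lossless.
Dependency preservation: the restricted closure of {F, G} across the fragments never reaches {B}, so F, G → B cannot be enforced without a join — not preserved.

lossless but not dependency-preserving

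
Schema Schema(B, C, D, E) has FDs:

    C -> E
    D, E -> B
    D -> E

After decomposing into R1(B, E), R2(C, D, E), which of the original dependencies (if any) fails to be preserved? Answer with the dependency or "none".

Check D, E → B: no single fragment contains all of {B, D, E}, and the restricted closure of {D, E} across the fragments never reaches {B}.
C → E is preserved.
D → E is preserved.

D, E -> B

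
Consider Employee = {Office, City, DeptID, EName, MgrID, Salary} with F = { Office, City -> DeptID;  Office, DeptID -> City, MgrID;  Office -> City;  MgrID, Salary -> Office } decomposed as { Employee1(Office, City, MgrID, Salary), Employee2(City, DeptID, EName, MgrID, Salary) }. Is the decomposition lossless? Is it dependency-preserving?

lossless but not dependency-preserving

Lossless test: (City, MgrID, Salary)⁺ = {Office, City, DeptID, MgrID, Salary}, which contains all of one fragment — lossless.
Dependency preservation: the restricted closure of {Office, City} across the fragments never reaches {DeptID}, so Office, City → DeptID cannot be enforced without a join — not preserved.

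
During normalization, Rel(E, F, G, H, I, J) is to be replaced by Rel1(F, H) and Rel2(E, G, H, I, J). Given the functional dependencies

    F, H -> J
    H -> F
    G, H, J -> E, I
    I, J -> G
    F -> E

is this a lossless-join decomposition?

Common attributes: Rel1 ∩ Rel2 = {H}.
Closure of {H}: H → F applies, adding F; F → E applies, adding E; F, H → J applies, adding J. So (H)⁺ = {E, F, H, J}.
This closure contains every attribute of Rel1, so Rel1 ∩ Rel2 → Rel1. The join is lossless.

Yes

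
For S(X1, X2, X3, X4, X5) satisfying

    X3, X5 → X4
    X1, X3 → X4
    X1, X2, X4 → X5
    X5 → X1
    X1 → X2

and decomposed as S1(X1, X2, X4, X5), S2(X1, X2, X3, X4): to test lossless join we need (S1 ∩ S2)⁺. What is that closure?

S1 ∩ S2 = {X1, X2, X4}.
X1, X2, X4 → X5 applies, adding X5
Closure: {X1, X2, X4, X5}.

X1, X2, X4, X5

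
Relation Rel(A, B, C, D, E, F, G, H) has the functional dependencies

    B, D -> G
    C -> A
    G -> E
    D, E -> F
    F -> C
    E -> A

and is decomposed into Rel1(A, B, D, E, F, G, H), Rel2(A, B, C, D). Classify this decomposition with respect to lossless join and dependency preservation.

Lossless test: (A, B, D)⁺ = {A, B, C, D, E, F, G}, which contains all of one fragment — lossless.
Dependency preservation: the restricted closure of {F} across the fragments never reaches {C}, so F → C cannot be enforced without a join — not preserved.

lossless but not dependency-preserving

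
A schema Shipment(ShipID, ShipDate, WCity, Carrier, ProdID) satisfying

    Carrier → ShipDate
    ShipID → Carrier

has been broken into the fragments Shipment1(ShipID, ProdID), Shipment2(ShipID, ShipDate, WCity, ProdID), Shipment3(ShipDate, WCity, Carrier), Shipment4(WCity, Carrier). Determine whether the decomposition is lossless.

No

Chase test. Columns are ShipID, ShipDate, WCity, Carrier, ProdID; row i has aⱼ where attribute j ∈ Shipmenti, else bᵢⱼ.
Initial tableau (one row per fragment):
  row 1: a1 b12 b13 b14 a5
  row 2: a1 a2 a3 b24 a5
  row 3: b31 a2 a3 a4 b35
  row 4: b41 b42 a3 a4 b45
Rows 3 and 4 agree on Carrier; apply Carrier→ShipDate and equate their ShipDate entries.
Rows 1 and 2 agree on ShipID; apply ShipID→Carrier and equate their Carrier entries.
Rows 1 and 2 agree on Carrier; apply Carrier→ShipDate and equate their ShipDate entries.
No row becomes fully distinguished — the join is lossy.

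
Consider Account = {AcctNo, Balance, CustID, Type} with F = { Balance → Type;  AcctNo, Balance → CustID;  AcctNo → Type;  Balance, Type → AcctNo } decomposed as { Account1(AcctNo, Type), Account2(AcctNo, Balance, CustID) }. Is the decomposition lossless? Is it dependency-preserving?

Lossless test: (AcctNo)⁺ = {AcctNo, Type}, which contains all of one fragment — lossless.
Dependency preservation: Balance → Type; Balance, Type → AcctNo are not contained in any single fragment, but the restricted closure of each left-hand side across the fragments still reaches the right-hand side; the remaining FDs each lie inside some fragment. All dependencies are preserved.

lossless and dependency-preserving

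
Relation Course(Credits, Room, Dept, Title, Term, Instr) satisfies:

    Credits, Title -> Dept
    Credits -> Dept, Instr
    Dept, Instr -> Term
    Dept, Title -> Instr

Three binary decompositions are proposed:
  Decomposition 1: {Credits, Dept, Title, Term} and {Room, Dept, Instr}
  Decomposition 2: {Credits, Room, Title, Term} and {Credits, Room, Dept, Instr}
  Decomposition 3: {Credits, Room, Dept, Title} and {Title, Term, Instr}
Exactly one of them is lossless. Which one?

Decomposition 1: common = {Dept}, closure = {Dept} → lossy.
Decomposition 2: common = {Credits, Room}, closure = {Credits, Room, Dept, Term, Instr} → lossless.
Decomposition 3: common = {Title}, closure = {Title} → lossy.

Decomposition 2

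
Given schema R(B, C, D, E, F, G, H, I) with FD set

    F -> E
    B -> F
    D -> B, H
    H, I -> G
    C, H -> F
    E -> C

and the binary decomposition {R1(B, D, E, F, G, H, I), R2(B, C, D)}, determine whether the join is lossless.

Yes

Common attributes: R1 ∩ R2 = {B, D}.
Closure of {B, D}: B → F applies, adding F; D → B, H applies, adding H; F → E applies, adding E; E → C applies, adding C. So (B, D)⁺ = {B, C, D, E, F, H}.
This closure contains every attribute of R2, so R1 ∩ R2 → R2. The join is lossless.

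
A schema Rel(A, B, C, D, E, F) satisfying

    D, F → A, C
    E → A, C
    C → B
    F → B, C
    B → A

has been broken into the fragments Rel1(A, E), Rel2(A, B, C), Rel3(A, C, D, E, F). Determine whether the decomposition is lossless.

Chase test. Columns are A, B, C, D, E, F; row i has aⱼ where attribute j ∈ Reli, else bᵢⱼ.
Initial tableau (one row per fragment):
  row 1: a1 b12 b13 b14 a5 b16
  row 2: a1 a2 a3 b24 b25 b26
  row 3: a1 b32 a3 a4 a5 a6
Rows 1 and 3 agree on E; apply E→A, C and equate their A, C entries.
Rows 1 and 2 agree on C; apply C→B and equate their B entries.
Rows 1 and 3 agree on C; apply C→B and equate their B entries.
Row 3 is now all distinguished symbols — the join is lossless.

Yes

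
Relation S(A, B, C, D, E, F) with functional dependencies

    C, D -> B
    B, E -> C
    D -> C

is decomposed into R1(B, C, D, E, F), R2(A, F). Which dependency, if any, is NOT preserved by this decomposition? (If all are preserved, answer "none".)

none

C, D → B lies within R1.
B, E → C lies within R1.
D → C lies within R1.
Every dependency is enforceable on the fragments, so the decomposition is dependency-preserving.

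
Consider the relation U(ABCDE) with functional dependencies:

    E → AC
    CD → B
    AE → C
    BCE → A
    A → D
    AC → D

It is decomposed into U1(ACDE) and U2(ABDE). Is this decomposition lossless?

Yes

Common attributes: U1 ∩ U2 = {ADE}.
Closure of {ADE}: E → AC applies, adding C; CD → B applies, adding B. So (ADE)⁺ = {ABCDE}.
This closure contains every attribute of U1, so U1 ∩ U2 → U1. The join is lossless.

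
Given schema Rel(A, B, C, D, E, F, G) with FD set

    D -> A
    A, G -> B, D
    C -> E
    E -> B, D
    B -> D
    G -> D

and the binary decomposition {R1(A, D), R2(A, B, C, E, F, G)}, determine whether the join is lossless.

No

Common attributes: R1 ∩ R2 = {A}.
No dependency enlarges {A}, so (A)⁺ = {A}.
The closure contains neither all of R1 = {A, D} nor all of R2 = {A, B, C, E, F, G}, so the common attributes are not a superkey of either fragment. The join is lossy.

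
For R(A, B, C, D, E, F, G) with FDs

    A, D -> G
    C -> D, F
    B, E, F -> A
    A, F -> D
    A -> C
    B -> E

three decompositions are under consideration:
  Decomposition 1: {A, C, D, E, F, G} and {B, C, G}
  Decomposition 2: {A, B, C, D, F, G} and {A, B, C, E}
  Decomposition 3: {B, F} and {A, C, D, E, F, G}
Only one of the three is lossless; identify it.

Decomposition 1: common = {C, G}, closure = {C, D, F, G} → lossy.
Decomposition 2: common = {A, B, C}, closure = {A, B, C, D, E, F, G} → lossless.
Decomposition 3: common = {F}, closure = {F} → lossy.

Decomposition 2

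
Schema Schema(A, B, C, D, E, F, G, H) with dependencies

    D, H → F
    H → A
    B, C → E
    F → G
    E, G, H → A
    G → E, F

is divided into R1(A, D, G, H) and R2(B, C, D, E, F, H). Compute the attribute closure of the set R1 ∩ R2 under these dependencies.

R1 ∩ R2 = {D, H}.
D, H → F applies, adding F
H → A applies, adding A
F → G applies, adding G
G → E, F applies, adding E
Closure: {A, D, E, F, G, H}.

A, D, E, F, G, H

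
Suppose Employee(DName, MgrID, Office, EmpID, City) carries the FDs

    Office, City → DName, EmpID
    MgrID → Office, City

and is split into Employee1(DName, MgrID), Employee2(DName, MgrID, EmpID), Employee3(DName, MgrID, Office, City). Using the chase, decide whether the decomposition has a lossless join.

Chase test. Columns are DName, MgrID, Office, EmpID, City; row i has aⱼ where attribute j ∈ Employeei, else bᵢⱼ.
Initial tableau (one row per fragment):
  row 1: a1 a2 b13 b14 b15
  row 2: a1 a2 b23 a4 b25
  row 3: a1 a2 a3 b34 a5
Rows 1 and 2 agree on MgrID; apply MgrID→Office, City and equate their Office, City entries.
Rows 1 and 3 agree on MgrID; apply MgrID→Office, City and equate their Office, City entries.
Rows 1 and 2 agree on Office, City; apply Office, City→DName, EmpID and equate their DName, EmpID entries.
Rows 1 and 3 agree on Office, City; apply Office, City→DName, EmpID and equate their DName, EmpID entries.
Row 1 is now all distinguished symbols — the join is lossless.

Yes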